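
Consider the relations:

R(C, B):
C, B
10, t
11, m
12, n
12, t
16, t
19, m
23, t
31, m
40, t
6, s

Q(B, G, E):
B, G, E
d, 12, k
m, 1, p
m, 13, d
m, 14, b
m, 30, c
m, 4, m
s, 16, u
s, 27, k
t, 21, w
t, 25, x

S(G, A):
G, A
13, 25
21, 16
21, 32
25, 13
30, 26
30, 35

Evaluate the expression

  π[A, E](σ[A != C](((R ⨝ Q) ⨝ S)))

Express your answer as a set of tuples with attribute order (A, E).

{(13, x), (16, w), (25, d), (26, c), (32, w), (35, c)}

Natural join on B: {(10, t, 21, w), (10, t, 25, x), (11, m, 1, p), (11, m, 13, d), (11, m, 14, b), (11, m, 30, c), (11, m, 4, m), (12, t, 21, w), (12, t, 25, x), (16, t, 21, w), (16, t, 25, x), (19, m, 1, p), (19, m, 13, d), (19, m, 14, b), (19, m, 30, c), (19, m, 4, m), (23, t, 21, w), (23, t, 25, x), (31, m, 1, p), (31, m, 13, d), (31, m, 14, b), (31, m, 30, c), (31, m, 4, m), (40, t, 21, w), (40, t, 25, x), (6, s, 16, u), (6, s, 27, k)}
Natural join on G: {(10, t, 21, w, 16), (10, t, 21, w, 32), (10, t, 25, x, 13), (11, m, 13, d, 25), (11, m, 30, c, 26), (11, m, 30, c, 35), (12, t, 21, w, 16), (12, t, 21, w, 32), (12, t, 25, x, 13), (16, t, 21, w, 16), (16, t, 21, w, 32), (16, t, 25, x, 13), (19, m, 13, d, 25), (19, m, 30, c, 26), (19, m, 30, c, 35), (23, t, 21, w, 16), (23, t, 21, w, 32), (23, t, 25, x, 13), (31, m, 13, d, 25), (31, m, 30, c, 26), (31, m, 30, c, 35), (40, t, 21, w, 16), (40, t, 21, w, 32), (40, t, 25, x, 13)}
σ[A != C]: keep tuples satisfying A != C → {(10, t, 21, w, 16), (10, t, 21, w, 32), (10, t, 25, x, 13), (11, m, 13, d, 25), (11, m, 30, c, 26), (11, m, 30, c, 35), (12, t, 21, w, 16), (12, t, 21, w, 32), (12, t, 25, x, 13), (16, t, 21, w, 32), (16, t, 25, x, 13), (19, m, 13, d, 25), (19, m, 30, c, 26), (19, m, 30, c, 35), (23, t, 21, w, 16), (23, t, 21, w, 32), (23, t, 25, x, 13), (31, m, 13, d, 25), (31, m, 30, c, 26), (31, m, 30, c, 35), (40, t, 21, w, 16), (40, t, 21, w, 32), (40, t, 25, x, 13)}
Projecting to A, E (17 duplicate(s) eliminated): {(13, x), (16, w), (25, d), (26, c), (32, w), (35, c)}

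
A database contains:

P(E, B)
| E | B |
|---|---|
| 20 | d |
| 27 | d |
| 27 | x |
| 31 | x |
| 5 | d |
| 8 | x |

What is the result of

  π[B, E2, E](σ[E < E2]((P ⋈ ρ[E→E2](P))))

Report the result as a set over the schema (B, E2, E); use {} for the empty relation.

{(d, 20, 5), (d, 27, 20), (d, 27, 5), (x, 27, 8), (x, 31, 27), (x, 31, 8)}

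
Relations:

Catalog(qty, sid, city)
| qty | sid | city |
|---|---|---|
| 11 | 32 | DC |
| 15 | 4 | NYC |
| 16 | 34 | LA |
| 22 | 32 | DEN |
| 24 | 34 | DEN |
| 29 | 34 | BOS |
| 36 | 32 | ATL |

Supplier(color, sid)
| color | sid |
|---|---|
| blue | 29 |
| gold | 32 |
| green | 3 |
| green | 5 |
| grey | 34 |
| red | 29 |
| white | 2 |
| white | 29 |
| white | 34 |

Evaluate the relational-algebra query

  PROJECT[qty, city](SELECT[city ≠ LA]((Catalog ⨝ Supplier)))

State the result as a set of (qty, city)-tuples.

Natural join on sid: {(11, 32, DC, gold), (16, 34, LA, grey), (16, 34, LA, white), (22, 32, DEN, gold), (24, 34, DEN, grey), (24, 34, DEN, white), (29, 34, BOS, grey), (29, 34, BOS, white), (36, 32, ATL, gold)}
Selection city ≠ LA: {(11, 32, DC, gold), (22, 32, DEN, gold), (24, 34, DEN, grey), (24, 34, DEN, white), (29, 34, BOS, grey), (29, 34, BOS, white), (36, 32, ATL, gold)}
π_{qty, city} gives {(11, DC), (22, DEN), (24, DEN), (29, BOS), (36, ATL)} (2 duplicate(s) eliminated).

{(11, DC), (22, DEN), (24, DEN), (29, BOS), (36, ATL)}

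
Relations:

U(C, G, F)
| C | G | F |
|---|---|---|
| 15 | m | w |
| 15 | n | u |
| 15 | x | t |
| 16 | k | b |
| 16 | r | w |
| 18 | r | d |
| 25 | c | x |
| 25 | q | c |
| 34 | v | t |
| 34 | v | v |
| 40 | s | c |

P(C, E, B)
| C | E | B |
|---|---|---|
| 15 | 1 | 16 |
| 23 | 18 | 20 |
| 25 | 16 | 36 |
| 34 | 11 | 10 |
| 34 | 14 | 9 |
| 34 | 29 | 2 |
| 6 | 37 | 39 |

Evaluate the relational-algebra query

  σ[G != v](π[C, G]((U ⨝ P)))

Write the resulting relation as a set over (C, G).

Natural join on C: {(15, m, w, 1, 16), (15, n, u, 1, 16), (15, x, t, 1, 16), (25, c, x, 16, 36), (25, q, c, 16, 36), (34, v, t, 11, 10), (34, v, t, 14, 9), (34, v, t, 29, 2), (34, v, v, 11, 10), (34, v, v, 14, 9), (34, v, v, 29, 2)}
π[C, G]: project onto (C, G) (5 duplicate(s) eliminated) → {(15, m), (15, n), (15, x), (25, c), (25, q), (34, v)}
σ[G != v]: keep tuples satisfying G != v → {(15, m), (15, n), (15, x), (25, c), (25, q)}

{(15, m), (15, n), (15, x), (25, c), (25, q)}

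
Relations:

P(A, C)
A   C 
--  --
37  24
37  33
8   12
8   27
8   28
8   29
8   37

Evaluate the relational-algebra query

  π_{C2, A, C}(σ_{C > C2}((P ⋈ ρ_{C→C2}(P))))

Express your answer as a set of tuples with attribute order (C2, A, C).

{(12, 8, 27), (12, 8, 28), (12, 8, 29), (12, 8, 37), (24, 37, 33), (27, 8, 28), (27, 8, 29), (27, 8, 37), (28, 8, 29), (28, 8, 37), (29, 8, 37)}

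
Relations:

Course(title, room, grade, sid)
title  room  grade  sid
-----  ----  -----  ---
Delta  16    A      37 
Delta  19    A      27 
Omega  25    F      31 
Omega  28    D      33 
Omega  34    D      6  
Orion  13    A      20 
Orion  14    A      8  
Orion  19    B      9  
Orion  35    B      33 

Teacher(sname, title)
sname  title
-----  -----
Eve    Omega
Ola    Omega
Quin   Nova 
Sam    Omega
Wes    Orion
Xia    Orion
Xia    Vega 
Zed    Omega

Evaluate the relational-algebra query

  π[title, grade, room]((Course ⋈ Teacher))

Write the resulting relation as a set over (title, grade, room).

{(Omega, D, 28), (Omega, D, 34), (Omega, F, 25), (Orion, A, 13), (Orion, A, 14), (Orion, B, 19), (Orion, B, 35)}

Natural join on title: {(Omega, 25, F, 31, Eve), (Omega, 25, F, 31, Ola), (Omega, 25, F, 31, Sam), (Omega, 25, F, 31, Zed), (Omega, 28, D, 33, Eve), (Omega, 28, D, 33, Ola), (Omega, 28, D, 33, Sam), (Omega, 28, D, 33, Zed), (Omega, 34, D, 6, Eve), (Omega, 34, D, 6, Ola), (Omega, 34, D, 6, Sam), (Omega, 34, D, 6, Zed), (Orion, 13, A, 20, Wes), (Orion, 13, A, 20, Xia), (Orion, 14, A, 8, Wes), (Orion, 14, A, 8, Xia), (Orion, 19, B, 9, Wes), (Orion, 19, B, 9, Xia), (Orion, 35, B, 33, Wes), (Orion, 35, B, 33, Xia)}
Keep only column(s) title, grade, room (13 duplicate(s) eliminated): {(Omega, D, 28), (Omega, D, 34), (Omega, F, 25), (Orion, A, 13), (Orion, A, 14), (Orion, B, 19), (Orion, B, 35)}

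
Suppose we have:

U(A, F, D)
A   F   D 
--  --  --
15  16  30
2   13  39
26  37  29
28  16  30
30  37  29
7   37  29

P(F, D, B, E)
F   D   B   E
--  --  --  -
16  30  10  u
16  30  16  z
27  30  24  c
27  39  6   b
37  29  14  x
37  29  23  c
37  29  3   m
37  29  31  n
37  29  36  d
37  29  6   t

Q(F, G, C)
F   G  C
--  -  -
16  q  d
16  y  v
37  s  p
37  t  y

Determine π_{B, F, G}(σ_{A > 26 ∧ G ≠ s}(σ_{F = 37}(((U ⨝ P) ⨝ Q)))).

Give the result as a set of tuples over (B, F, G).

{(14, 37, t), (23, 37, t), (3, 37, t), (31, 37, t), (36, 37, t), (6, 37, t)}

U ⋈ P (natural join on F, D): {(15, 16, 30, 10, u), (15, 16, 30, 16, z), (26, 37, 29, 14, x), (26, 37, 29, 23, c), (26, 37, 29, 3, m), (26, 37, 29, 31, n), (26, 37, 29, 36, d), (26, 37, 29, 6, t), (28, 16, 30, 10, u), (28, 16, 30, 16, z), (30, 37, 29, 14, x), (30, 37, 29, 23, c), (30, 37, 29, 3, m), (30, 37, 29, 31, n), (30, 37, 29, 36, d), (30, 37, 29, 6, t), (7, 37, 29, 14, x), (7, 37, 29, 23, c), (7, 37, 29, 3, m), (7, 37, 29, 31, n), (7, 37, 29, 36, d), (7, 37, 29, 6, t)}
(U ⨝ P) ⋈ Q (natural join on F): {(15, 16, 30, 10, u, q, d), (15, 16, 30, 10, u, y, v), (15, 16, 30, 16, z, q, d), (15, 16, 30, 16, z, y, v), (26, 37, 29, 14, x, s, p), (26, 37, 29, 14, x, t, y), (26, 37, 29, 23, c, s, p), (26, 37, 29, 23, c, t, y), (26, 37, 29, 3, m, s, p), (26, 37, 29, 3, m, t, y), (26, 37, 29, 31, n, s, p), (26, 37, 29, 31, n, t, y), (26, 37, 29, 36, d, s, p), (26, 37, 29, 36, d, t, y), (26, 37, 29, 6, t, s, p), (26, 37, 29, 6, t, t, y), (28, 16, 30, 10, u, q, d), (28, 16, 30, 10, u, y, v), (28, 16, 30, 16, z, q, d), (28, 16, 30, 16, z, y, v), (30, 37, 29, 14, x, s, p), (30, 37, 29, 14, x, t, y), (30, 37, 29, 23, c, s, p), (30, 37, 29, 23, c, t, y), (30, 37, 29, 3, m, s, p), (30, 37, 29, 3, m, t, y), (30, 37, 29, 31, n, s, p), (30, 37, 29, 31, n, t, y), (30, 37, 29, 36, d, s, p), (30, 37, 29, 36, d, t, y), (30, 37, 29, 6, t, s, p), (30, 37, 29, 6, t, t, y), (7, 37, 29, 14, x, s, p), (7, 37, 29, 14, x, t, y), (7, 37, 29, 23, c, s, p), (7, 37, 29, 23, c, t, y), (7, 37, 29, 3, m, s, p), (7, 37, 29, 3, m, t, y), (7, 37, 29, 31, n, s, p), (7, 37, 29, 31, n, t, y), (7, 37, 29, 36, d, s, p), (7, 37, 29, 36, d, t, y), (7, 37, 29, 6, t, s, p), (7, 37, 29, 6, t, t, y)}
Filtering on F = 37 leaves {(26, 37, 29, 14, x, s, p), (26, 37, 29, 14, x, t, y), (26, 37, 29, 23, c, s, p), (26, 37, 29, 23, c, t, y), (26, 37, 29, 3, m, s, p), (26, 37, 29, 3, m, t, y), (26, 37, 29, 31, n, s, p), (26, 37, 29, 31, n, t, y), (26, 37, 29, 36, d, s, p), (26, 37, 29, 36, d, t, y), (26, 37, 29, 6, t, s, p), (26, 37, 29, 6, t, t, y), (30, 37, 29, 14, x, s, p), (30, 37, 29, 14, x, t, y), (30, 37, 29, 23, c, s, p), (30, 37, 29, 23, c, t, y), (30, 37, 29, 3, m, s, p), (30, 37, 29, 3, m, t, y), (30, 37, 29, 31, n, s, p), (30, 37, 29, 31, n, t, y), (30, 37, 29, 36, d, s, p), (30, 37, 29, 36, d, t, y), (30, 37, 29, 6, t, s, p), (30, 37, 29, 6, t, t, y), (7, 37, 29, 14, x, s, p), (7, 37, 29, 14, x, t, y), (7, 37, 29, 23, c, s, p), (7, 37, 29, 23, c, t, y), (7, 37, 29, 3, m, s, p), (7, 37, 29, 3, m, t, y), (7, 37, 29, 31, n, s, p), (7, 37, 29, 31, n, t, y), (7, 37, 29, 36, d, s, p), (7, 37, 29, 36, d, t, y), (7, 37, 29, 6, t, s, p), (7, 37, 29, 6, t, t, y)}.
Filtering on A > 26 ∧ G ≠ s leaves {(30, 37, 29, 14, x, t, y), (30, 37, 29, 23, c, t, y), (30, 37, 29, 3, m, t, y), (30, 37, 29, 31, n, t, y), (30, 37, 29, 36, d, t, y), (30, 37, 29, 6, t, t, y)}.
Keep only column(s) B, F, G: {(14, 37, t), (23, 37, t), (3, 37, t), (31, 37, t), (36, 37, t), (6, 37, t)}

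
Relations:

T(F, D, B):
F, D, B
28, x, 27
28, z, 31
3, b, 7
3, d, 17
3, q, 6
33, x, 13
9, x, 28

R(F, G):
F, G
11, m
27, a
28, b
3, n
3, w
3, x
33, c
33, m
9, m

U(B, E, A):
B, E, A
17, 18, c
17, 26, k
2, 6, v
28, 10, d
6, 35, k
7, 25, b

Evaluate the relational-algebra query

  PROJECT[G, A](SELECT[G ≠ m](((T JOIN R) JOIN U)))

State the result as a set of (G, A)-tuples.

{(n, b), (n, c), (n, k), (w, b), (w, c), (w, k), (x, b), (x, c), (x, k)}

Natural join on F: {(28, x, 27, b), (28, z, 31, b), (3, b, 7, n), (3, b, 7, w), (3, b, 7, x), (3, d, 17, n), (3, d, 17, w), (3, d, 17, x), (3, q, 6, n), (3, q, 6, w), (3, q, 6, x), (33, x, 13, c), (33, x, 13, m), (9, x, 28, m)}
Natural join on B: {(3, b, 7, n, 25, b), (3, b, 7, w, 25, b), (3, b, 7, x, 25, b), (3, d, 17, n, 18, c), (3, d, 17, n, 26, k), (3, d, 17, w, 18, c), (3, d, 17, w, 26, k), (3, d, 17, x, 18, c), (3, d, 17, x, 26, k), (3, q, 6, n, 35, k), (3, q, 6, w, 35, k), (3, q, 6, x, 35, k), (9, x, 28, m, 10, d)}
Apply σ_{G ≠ m}; surviving tuples: {(3, b, 7, n, 25, b), (3, b, 7, w, 25, b), (3, b, 7, x, 25, b), (3, d, 17, n, 18, c), (3, d, 17, n, 26, k), (3, d, 17, w, 18, c), (3, d, 17, w, 26, k), (3, d, 17, x, 18, c), (3, d, 17, x, 26, k), (3, q, 6, n, 35, k), (3, q, 6, w, 35, k), (3, q, 6, x, 35, k)}
Projecting to G, A (3 duplicate(s) eliminated): {(n, b), (n, c), (n, k), (w, b), (w, c), (w, k), (x, b), (x, c), (x, k)}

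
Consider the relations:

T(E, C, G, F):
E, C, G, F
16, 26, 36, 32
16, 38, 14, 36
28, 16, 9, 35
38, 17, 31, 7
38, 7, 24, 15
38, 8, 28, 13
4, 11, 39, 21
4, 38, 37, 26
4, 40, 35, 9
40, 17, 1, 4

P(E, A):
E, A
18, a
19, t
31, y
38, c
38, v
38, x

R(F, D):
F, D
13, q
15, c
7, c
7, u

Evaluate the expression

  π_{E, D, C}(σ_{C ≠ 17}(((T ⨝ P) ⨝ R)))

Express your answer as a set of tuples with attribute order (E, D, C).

Joining T and P on E yields {(38, 17, 31, 7, c), (38, 17, 31, 7, v), (38, 17, 31, 7, x), (38, 7, 24, 15, c), (38, 7, 24, 15, v), (38, 7, 24, 15, x), (38, 8, 28, 13, c), (38, 8, 28, 13, v), (38, 8, 28, 13, x)}.
Joining (T ⨝ P) and R on F yields {(38, 17, 31, 7, c, c), (38, 17, 31, 7, c, u), (38, 17, 31, 7, v, c), (38, 17, 31, 7, v, u), (38, 17, 31, 7, x, c), (38, 17, 31, 7, x, u), (38, 7, 24, 15, c, c), (38, 7, 24, 15, v, c), (38, 7, 24, 15, x, c), (38, 8, 28, 13, c, q), (38, 8, 28, 13, v, q), (38, 8, 28, 13, x, q)}.
Apply σ_{C ≠ 17}; surviving tuples: {(38, 7, 24, 15, c, c), (38, 7, 24, 15, v, c), (38, 7, 24, 15, x, c), (38, 8, 28, 13, c, q), (38, 8, 28, 13, v, q), (38, 8, 28, 13, x, q)}
Keep only column(s) E, D, C (4 duplicate(s) eliminated): {(38, c, 7), (38, q, 8)}

{(38, c, 7), (38, q, 8)}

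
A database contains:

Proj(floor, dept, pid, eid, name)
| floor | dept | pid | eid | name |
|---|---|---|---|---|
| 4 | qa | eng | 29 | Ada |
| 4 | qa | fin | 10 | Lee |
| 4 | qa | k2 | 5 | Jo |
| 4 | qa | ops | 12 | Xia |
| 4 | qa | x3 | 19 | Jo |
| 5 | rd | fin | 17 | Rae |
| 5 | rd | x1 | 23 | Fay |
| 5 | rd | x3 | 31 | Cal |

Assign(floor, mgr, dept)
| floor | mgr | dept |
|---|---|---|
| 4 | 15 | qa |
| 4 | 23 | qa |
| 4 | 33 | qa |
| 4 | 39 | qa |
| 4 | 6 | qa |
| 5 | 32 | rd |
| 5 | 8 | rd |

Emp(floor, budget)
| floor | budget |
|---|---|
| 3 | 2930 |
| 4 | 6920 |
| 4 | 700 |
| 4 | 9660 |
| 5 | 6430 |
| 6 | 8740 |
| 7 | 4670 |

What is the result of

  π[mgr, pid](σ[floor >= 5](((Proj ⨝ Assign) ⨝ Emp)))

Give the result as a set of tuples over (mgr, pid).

Joining Proj and Assign on floor, dept yields {(4, qa, eng, 29, Ada, 15), (4, qa, eng, 29, Ada, 23), (4, qa, eng, 29, Ada, 33), (4, qa, eng, 29, Ada, 39), (4, qa, eng, 29, Ada, 6), (4, qa, fin, 10, Lee, 15), (4, qa, fin, 10, Lee, 23), (4, qa, fin, 10, Lee, 33), (4, qa, fin, 10, Lee, 39), (4, qa, fin, 10, Lee, 6), (4, qa, k2, 5, Jo, 15), (4, qa, k2, 5, Jo, 23), (4, qa, k2, 5, Jo, 33), (4, qa, k2, 5, Jo, 39), (4, qa, k2, 5, Jo, 6), (4, qa, ops, 12, Xia, 15), (4, qa, ops, 12, Xia, 23), (4, qa, ops, 12, Xia, 33), (4, qa, ops, 12, Xia, 39), (4, qa, ops, 12, Xia, 6), (4, qa, x3, 19, Jo, 15), (4, qa, x3, 19, Jo, 23), (4, qa, x3, 19, Jo, 33), (4, qa, x3, 19, Jo, 39), (4, qa, x3, 19, Jo, 6), (5, rd, fin, 17, Rae, 32), (5, rd, fin, 17, Rae, 8), (5, rd, x1, 23, Fay, 32), (5, rd, x1, 23, Fay, 8), (5, rd, x3, 31, Cal, 32), (5, rd, x3, 31, Cal, 8)}.
Joining (Proj ⨝ Assign) and Emp on floor yields {(4, qa, eng, 29, Ada, 15, 6920), (4, qa, eng, 29, Ada, 15, 700), (4, qa, eng, 29, Ada, 15, 9660), (4, qa, eng, 29, Ada, 23, 6920), (4, qa, eng, 29, Ada, 23, 700), (4, qa, eng, 29, Ada, 23, 9660), (4, qa, eng, 29, Ada, 33, 6920), (4, qa, eng, 29, Ada, 33, 700), (4, qa, eng, 29, Ada, 33, 9660), (4, qa, eng, 29, Ada, 39, 6920), (4, qa, eng, 29, Ada, 39, 700), (4, qa, eng, 29, Ada, 39, 9660), (4, qa, eng, 29, Ada, 6, 6920), (4, qa, eng, 29, Ada, 6, 700), (4, qa, eng, 29, Ada, 6, 9660), (4, qa, fin, 10, Lee, 15, 6920), (4, qa, fin, 10, Lee, 15, 700), (4, qa, fin, 10, Lee, 15, 9660), (4, qa, fin, 10, Lee, 23, 6920), (4, qa, fin, 10, Lee, 23, 700), (4, qa, fin, 10, Lee, 23, 9660), (4, qa, fin, 10, Lee, 33, 6920), (4, qa, fin, 10, Lee, 33, 700), (4, qa, fin, 10, Lee, 33, 9660), (4, qa, fin, 10, Lee, 39, 6920), (4, qa, fin, 10, Lee, 39, 700), (4, qa, fin, 10, Lee, 39, 9660), (4, qa, fin, 10, Lee, 6, 6920), (4, qa, fin, 10, Lee, 6, 700), (4, qa, fin, 10, Lee, 6, 9660), (4, qa, k2, 5, Jo, 15, 6920), (4, qa, k2, 5, Jo, 15, 700), (4, qa, k2, 5, Jo, 15, 9660), (4, qa, k2, 5, Jo, 23, 6920), (4, qa, k2, 5, Jo, 23, 700), (4, qa, k2, 5, Jo, 23, 9660), (4, qa, k2, 5, Jo, 33, 6920), (4, qa, k2, 5, Jo, 33, 700), (4, qa, k2, 5, Jo, 33, 9660), (4, qa, k2, 5, Jo, 39, 6920), (4, qa, k2, 5, Jo, 39, 700), (4, qa, k2, 5, Jo, 39, 9660), (4, qa, k2, 5, Jo, 6, 6920), (4, qa, k2, 5, Jo, 6, 700), (4, qa, k2, 5, Jo, 6, 9660), (4, qa, ops, 12, Xia, 15, 6920), (4, qa, ops, 12, Xia, 15, 700), (4, qa, ops, 12, Xia, 15, 9660), (4, qa, ops, 12, Xia, 23, 6920), (4, qa, ops, 12, Xia, 23, 700), (4, qa, ops, 12, Xia, 23, 9660), (4, qa, ops, 12, Xia, 33, 6920), (4, qa, ops, 12, Xia, 33, 700), (4, qa, ops, 12, Xia, 33, 9660), (4, qa, ops, 12, Xia, 39, 6920), (4, qa, ops, 12, Xia, 39, 700), (4, qa, ops, 12, Xia, 39, 9660), (4, qa, ops, 12, Xia, 6, 6920), (4, qa, ops, 12, Xia, 6, 700), (4, qa, ops, 12, Xia, 6, 9660), (4, qa, x3, 19, Jo, 15, 6920), (4, qa, x3, 19, Jo, 15, 700), (4, qa, x3, 19, Jo, 15, 9660), (4, qa, x3, 19, Jo, 23, 6920), (4, qa, x3, 19, Jo, 23, 700), (4, qa, x3, 19, Jo, 23, 9660), (4, qa, x3, 19, Jo, 33, 6920), (4, qa, x3, 19, Jo, 33, 700), (4, qa, x3, 19, Jo, 33, 9660), (4, qa, x3, 19, Jo, 39, 6920), (4, qa, x3, 19, Jo, 39, 700), (4, qa, x3, 19, Jo, 39, 9660), (4, qa, x3, 19, Jo, 6, 6920), (4, qa, x3, 19, Jo, 6, 700), (4, qa, x3, 19, Jo, 6, 9660), (5, rd, fin, 17, Rae, 32, 6430), (5, rd, fin, 17, Rae, 8, 6430), (5, rd, x1, 23, Fay, 32, 6430), (5, rd, x1, 23, Fay, 8, 6430), (5, rd, x3, 31, Cal, 32, 6430), (5, rd, x3, 31, Cal, 8, 6430)}.
σ[floor >= 5]: keep tuples satisfying floor >= 5 → {(5, rd, fin, 17, Rae, 32, 6430), (5, rd, fin, 17, Rae, 8, 6430), (5, rd, x1, 23, Fay, 32, 6430), (5, rd, x1, 23, Fay, 8, 6430), (5, rd, x3, 31, Cal, 32, 6430), (5, rd, x3, 31, Cal, 8, 6430)}
Keep only column(s) mgr, pid: {(32, fin), (32, x1), (32, x3), (8, fin), (8, x1), (8, x3)}

{(32, fin), (32, x1), (32, x3), (8, fin), (8, x1), (8, x3)}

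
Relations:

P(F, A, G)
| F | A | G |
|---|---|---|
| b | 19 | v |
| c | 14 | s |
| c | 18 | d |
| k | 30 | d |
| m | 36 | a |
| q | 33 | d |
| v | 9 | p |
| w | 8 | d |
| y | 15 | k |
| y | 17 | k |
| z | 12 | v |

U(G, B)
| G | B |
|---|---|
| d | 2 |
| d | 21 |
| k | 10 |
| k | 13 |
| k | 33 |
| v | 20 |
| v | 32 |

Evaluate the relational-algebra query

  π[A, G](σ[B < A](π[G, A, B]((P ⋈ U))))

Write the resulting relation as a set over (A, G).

{(15, k), (17, k), (18, d), (30, d), (33, d), (8, d)}

Joining P and U on G yields {(b, 19, v, 20), (b, 19, v, 32), (c, 18, d, 2), (c, 18, d, 21), (k, 30, d, 2), (k, 30, d, 21), (q, 33, d, 2), (q, 33, d, 21), (w, 8, d, 2), (w, 8, d, 21), (y, 15, k, 10), (y, 15, k, 13), (y, 15, k, 33), (y, 17, k, 10), (y, 17, k, 13), (y, 17, k, 33), (z, 12, v, 20), (z, 12, v, 32)}.
π[G, A, B]: project onto (G, A, B) → {(d, 18, 2), (d, 18, 21), (d, 30, 2), (d, 30, 21), (d, 33, 2), (d, 33, 21), (d, 8, 2), (d, 8, 21), (k, 15, 10), (k, 15, 13), (k, 15, 33), (k, 17, 10), (k, 17, 13), (k, 17, 33), (v, 12, 20), (v, 12, 32), (v, 19, 20), (v, 19, 32)}
Filtering on B < A leaves {(d, 18, 2), (d, 30, 2), (d, 30, 21), (d, 33, 2), (d, 33, 21), (d, 8, 2), (k, 15, 10), (k, 15, 13), (k, 17, 10), (k, 17, 13)}.
π[A, G]: project onto (A, G) (4 duplicate(s) eliminated) → {(15, k), (17, k), (18, d), (30, d), (33, d), (8, d)}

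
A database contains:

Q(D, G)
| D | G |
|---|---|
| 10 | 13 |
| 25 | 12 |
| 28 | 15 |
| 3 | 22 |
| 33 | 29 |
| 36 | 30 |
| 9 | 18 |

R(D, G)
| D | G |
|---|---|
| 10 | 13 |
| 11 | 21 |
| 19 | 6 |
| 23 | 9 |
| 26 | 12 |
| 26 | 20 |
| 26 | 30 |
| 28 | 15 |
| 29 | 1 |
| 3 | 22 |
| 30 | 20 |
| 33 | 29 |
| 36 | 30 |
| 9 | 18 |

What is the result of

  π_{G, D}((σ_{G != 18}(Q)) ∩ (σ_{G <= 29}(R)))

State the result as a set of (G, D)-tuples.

{(13, 10), (15, 28), (22, 3), (29, 33)}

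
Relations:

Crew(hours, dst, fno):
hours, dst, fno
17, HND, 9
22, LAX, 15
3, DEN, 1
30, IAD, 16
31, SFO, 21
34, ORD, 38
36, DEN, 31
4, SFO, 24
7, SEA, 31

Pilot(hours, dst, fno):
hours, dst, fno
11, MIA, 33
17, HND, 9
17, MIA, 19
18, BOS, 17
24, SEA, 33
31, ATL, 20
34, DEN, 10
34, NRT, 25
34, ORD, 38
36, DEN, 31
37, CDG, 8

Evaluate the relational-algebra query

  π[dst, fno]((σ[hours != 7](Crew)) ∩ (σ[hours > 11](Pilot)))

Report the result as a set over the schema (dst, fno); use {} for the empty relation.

{(DEN, 31), (HND, 9), (ORD, 38)}

σ[hours != 7]: keep tuples satisfying hours != 7 → {(17, HND, 9), (22, LAX, 15), (3, DEN, 1), (30, IAD, 16), (31, SFO, 21), (34, ORD, 38), (36, DEN, 31), (4, SFO, 24)}
σ[hours > 11]: keep tuples satisfying hours > 11 → {(17, HND, 9), (17, MIA, 19), (18, BOS, 17), (24, SEA, 33), (31, ATL, 20), (34, DEN, 10), (34, NRT, 25), (34, ORD, 38), (36, DEN, 31), (37, CDG, 8)}
Set intersection of the two operands is {(17, HND, 9), (34, ORD, 38), (36, DEN, 31)}.
Projecting to dst, fno: {(DEN, 31), (HND, 9), (ORD, 38)}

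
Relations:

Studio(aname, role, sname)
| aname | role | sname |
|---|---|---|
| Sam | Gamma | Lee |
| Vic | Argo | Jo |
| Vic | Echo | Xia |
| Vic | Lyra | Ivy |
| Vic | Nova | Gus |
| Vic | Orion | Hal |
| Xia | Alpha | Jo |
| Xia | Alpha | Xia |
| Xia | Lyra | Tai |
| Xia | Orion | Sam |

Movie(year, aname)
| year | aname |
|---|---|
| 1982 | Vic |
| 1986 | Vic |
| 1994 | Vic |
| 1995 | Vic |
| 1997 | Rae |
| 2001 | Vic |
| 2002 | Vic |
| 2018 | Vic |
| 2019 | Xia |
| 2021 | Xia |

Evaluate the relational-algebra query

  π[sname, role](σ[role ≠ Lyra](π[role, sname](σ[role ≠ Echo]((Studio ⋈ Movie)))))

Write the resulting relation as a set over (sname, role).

{(Gus, Nova), (Hal, Orion), (Jo, Alpha), (Jo, Argo), (Sam, Orion), (Xia, Alpha)}

Studio ⋈ Movie (natural join on aname): {(Vic, Argo, Jo, 1982), (Vic, Argo, Jo, 1986), (Vic, Argo, Jo, 1994), (Vic, Argo, Jo, 1995), (Vic, Argo, Jo, 2001), (Vic, Argo, Jo, 2002), (Vic, Argo, Jo, 2018), (Vic, Echo, Xia, 1982), (Vic, Echo, Xia, 1986), (Vic, Echo, Xia, 1994), (Vic, Echo, Xia, 1995), (Vic, Echo, Xia, 2001), (Vic, Echo, Xia, 2002), (Vic, Echo, Xia, 2018), (Vic, Lyra, Ivy, 1982), (Vic, Lyra, Ivy, 1986), (Vic, Lyra, Ivy, 1994), (Vic, Lyra, Ivy, 1995), (Vic, Lyra, Ivy, 2001), (Vic, Lyra, Ivy, 2002), (Vic, Lyra, Ivy, 2018), (Vic, Nova, Gus, 1982), (Vic, Nova, Gus, 1986), (Vic, Nova, Gus, 1994), (Vic, Nova, Gus, 1995), (Vic, Nova, Gus, 2001), (Vic, Nova, Gus, 2002), (Vic, Nova, Gus, 2018), (Vic, Orion, Hal, 1982), (Vic, Orion, Hal, 1986), (Vic, Orion, Hal, 1994), (Vic, Orion, Hal, 1995), (Vic, Orion, Hal, 2001), (Vic, Orion, Hal, 2002), (Vic, Orion, Hal, 2018), (Xia, Alpha, Jo, 2019), (Xia, Alpha, Jo, 2021), (Xia, Alpha, Xia, 2019), (Xia, Alpha, Xia, 2021), (Xia, Lyra, Tai, 2019), (Xia, Lyra, Tai, 2021), (Xia, Orion, Sam, 2019), (Xia, Orion, Sam, 2021)}
σ[role ≠ Echo]: keep tuples satisfying role ≠ Echo → {(Vic, Argo, Jo, 1982), (Vic, Argo, Jo, 1986), (Vic, Argo, Jo, 1994), (Vic, Argo, Jo, 1995), (Vic, Argo, Jo, 2001), (Vic, Argo, Jo, 2002), (Vic, Argo, Jo, 2018), (Vic, Lyra, Ivy, 1982), (Vic, Lyra, Ivy, 1986), (Vic, Lyra, Ivy, 1994), (Vic, Lyra, Ivy, 1995), (Vic, Lyra, Ivy, 2001), (Vic, Lyra, Ivy, 2002), (Vic, Lyra, Ivy, 2018), (Vic, Nova, Gus, 1982), (Vic, Nova, Gus, 1986), (Vic, Nova, Gus, 1994), (Vic, Nova, Gus, 1995), (Vic, Nova, Gus, 2001), (Vic, Nova, Gus, 2002), (Vic, Nova, Gus, 2018), (Vic, Orion, Hal, 1982), (Vic, Orion, Hal, 1986), (Vic, Orion, Hal, 1994), (Vic, Orion, Hal, 1995), (Vic, Orion, Hal, 2001), (Vic, Orion, Hal, 2002), (Vic, Orion, Hal, 2018), (Xia, Alpha, Jo, 2019), (Xia, Alpha, Jo, 2021), (Xia, Alpha, Xia, 2019), (Xia, Alpha, Xia, 2021), (Xia, Lyra, Tai, 2019), (Xia, Lyra, Tai, 2021), (Xia, Orion, Sam, 2019), (Xia, Orion, Sam, 2021)}
Keep only column(s) role, sname (28 duplicate(s) eliminated): {(Alpha, Jo), (Alpha, Xia), (Argo, Jo), (Lyra, Ivy), (Lyra, Tai), (Nova, Gus), (Orion, Hal), (Orion, Sam)}
σ[role ≠ Lyra]: keep tuples satisfying role ≠ Lyra → {(Alpha, Jo), (Alpha, Xia), (Argo, Jo), (Nova, Gus), (Orion, Hal), (Orion, Sam)}
Keep only column(s) sname, role: {(Gus, Nova), (Hal, Orion), (Jo, Alpha), (Jo, Argo), (Sam, Orion), (Xia, Alpha)}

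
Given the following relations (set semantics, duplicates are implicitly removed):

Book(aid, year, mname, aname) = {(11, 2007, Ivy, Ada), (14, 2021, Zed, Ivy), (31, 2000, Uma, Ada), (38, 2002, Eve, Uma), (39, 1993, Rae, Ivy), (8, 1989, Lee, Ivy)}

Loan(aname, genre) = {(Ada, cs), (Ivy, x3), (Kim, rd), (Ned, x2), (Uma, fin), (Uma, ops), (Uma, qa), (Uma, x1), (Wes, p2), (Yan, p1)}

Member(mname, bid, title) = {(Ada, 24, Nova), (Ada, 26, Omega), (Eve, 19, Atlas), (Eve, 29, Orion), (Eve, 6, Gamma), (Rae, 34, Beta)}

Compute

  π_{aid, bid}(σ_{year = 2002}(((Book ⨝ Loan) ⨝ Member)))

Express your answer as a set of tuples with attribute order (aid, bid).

{(38, 19), (38, 29), (38, 6)}

Book ⋈ Loan (natural join on aname): {(11, 2007, Ivy, Ada, cs), (14, 2021, Zed, Ivy, x3), (31, 2000, Uma, Ada, cs), (38, 2002, Eve, Uma, fin), (38, 2002, Eve, Uma, ops), (38, 2002, Eve, Uma, qa), (38, 2002, Eve, Uma, x1), (39, 1993, Rae, Ivy, x3), (8, 1989, Lee, Ivy, x3)}
(Book ⨝ Loan) ⋈ Member (natural join on mname): {(38, 2002, Eve, Uma, fin, 19, Atlas), (38, 2002, Eve, Uma, fin, 29, Orion), (38, 2002, Eve, Uma, fin, 6, Gamma), (38, 2002, Eve, Uma, ops, 19, Atlas), (38, 2002, Eve, Uma, ops, 29, Orion), (38, 2002, Eve, Uma, ops, 6, Gamma), (38, 2002, Eve, Uma, qa, 19, Atlas), (38, 2002, Eve, Uma, qa, 29, Orion), (38, 2002, Eve, Uma, qa, 6, Gamma), (38, 2002, Eve, Uma, x1, 19, Atlas), (38, 2002, Eve, Uma, x1, 29, Orion), (38, 2002, Eve, Uma, x1, 6, Gamma), (39, 1993, Rae, Ivy, x3, 34, Beta)}
Selection year = 2002: {(38, 2002, Eve, Uma, fin, 19, Atlas), (38, 2002, Eve, Uma, fin, 29, Orion), (38, 2002, Eve, Uma, fin, 6, Gamma), (38, 2002, Eve, Uma, ops, 19, Atlas), (38, 2002, Eve, Uma, ops, 29, Orion), (38, 2002, Eve, Uma, ops, 6, Gamma), (38, 2002, Eve, Uma, qa, 19, Atlas), (38, 2002, Eve, Uma, qa, 29, Orion), (38, 2002, Eve, Uma, qa, 6, Gamma), (38, 2002, Eve, Uma, x1, 19, Atlas), (38, 2002, Eve, Uma, x1, 29, Orion), (38, 2002, Eve, Uma, x1, 6, Gamma)}
π_{aid, bid} gives {(38, 19), (38, 29), (38, 6)} (9 duplicate(s) eliminated).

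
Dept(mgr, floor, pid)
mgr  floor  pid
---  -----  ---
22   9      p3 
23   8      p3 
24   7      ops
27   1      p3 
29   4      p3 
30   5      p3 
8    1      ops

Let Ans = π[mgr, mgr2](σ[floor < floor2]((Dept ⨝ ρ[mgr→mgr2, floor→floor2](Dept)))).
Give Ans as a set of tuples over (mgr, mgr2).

{(23, 22), (27, 22), (27, 23), (27, 29), (27, 30), (29, 22), (29, 23), (29, 30), (30, 22), (30, 23), (8, 24)}

ρ[mgr→mgr2, floor→floor2]: schema becomes (mgr2, floor2, pid); tuples unchanged.
Joining Dept and ρ[mgr→mgr2, floor→floor2](Dept) on pid yields {(22, 9, p3, 22, 9), (22, 9, p3, 23, 8), (22, 9, p3, 27, 1), (22, 9, p3, 29, 4), (22, 9, p3, 30, 5), (23, 8, p3, 22, 9), (23, 8, p3, 23, 8), (23, 8, p3, 27, 1), (23, 8, p3, 29, 4), (23, 8, p3, 30, 5), (24, 7, ops, 24, 7), (24, 7, ops, 8, 1), (27, 1, p3, 22, 9), (27, 1, p3, 23, 8), (27, 1, p3, 27, 1), (27, 1, p3, 29, 4), (27, 1, p3, 30, 5), (29, 4, p3, 22, 9), (29, 4, p3, 23, 8), (29, 4, p3, 27, 1), (29, 4, p3, 29, 4), (29, 4, p3, 30, 5), (30, 5, p3, 22, 9), (30, 5, p3, 23, 8), (30, 5, p3, 27, 1), (30, 5, p3, 29, 4), (30, 5, p3, 30, 5), (8, 1, ops, 24, 7), (8, 1, ops, 8, 1)}.
Selection floor < floor2: {(23, 8, p3, 22, 9), (27, 1, p3, 22, 9), (27, 1, p3, 23, 8), (27, 1, p3, 29, 4), (27, 1, p3, 30, 5), (29, 4, p3, 22, 9), (29, 4, p3, 23, 8), (29, 4, p3, 30, 5), (30, 5, p3, 22, 9), (30, 5, p3, 23, 8), (8, 1, ops, 24, 7)}
π[mgr, mgr2]: project onto (mgr, mgr2) → {(23, 22), (27, 22), (27, 23), (27, 29), (27, 30), (29, 22), (29, 23), (29, 30), (30, 22), (30, 23), (8, 24)}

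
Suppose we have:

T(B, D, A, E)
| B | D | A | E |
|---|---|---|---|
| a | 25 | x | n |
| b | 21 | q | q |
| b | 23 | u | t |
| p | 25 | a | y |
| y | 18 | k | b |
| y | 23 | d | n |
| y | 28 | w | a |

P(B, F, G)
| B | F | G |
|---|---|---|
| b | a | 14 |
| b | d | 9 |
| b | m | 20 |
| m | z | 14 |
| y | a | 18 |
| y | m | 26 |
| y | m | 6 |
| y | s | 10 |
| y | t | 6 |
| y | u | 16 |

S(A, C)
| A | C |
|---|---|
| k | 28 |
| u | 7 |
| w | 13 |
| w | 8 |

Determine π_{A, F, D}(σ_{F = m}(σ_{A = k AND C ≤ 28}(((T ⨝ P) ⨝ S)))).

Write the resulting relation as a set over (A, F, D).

{(k, m, 18)}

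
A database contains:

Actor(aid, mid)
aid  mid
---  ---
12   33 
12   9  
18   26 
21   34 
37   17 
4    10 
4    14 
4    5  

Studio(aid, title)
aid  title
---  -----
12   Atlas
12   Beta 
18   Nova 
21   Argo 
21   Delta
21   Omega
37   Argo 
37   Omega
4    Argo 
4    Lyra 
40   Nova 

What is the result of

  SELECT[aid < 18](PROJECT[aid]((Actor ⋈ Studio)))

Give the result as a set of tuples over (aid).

{12, 4}

Natural join on aid: {(12, 33, Atlas), (12, 33, Beta), (12, 9, Atlas), (12, 9, Beta), (18, 26, Nova), (21, 34, Argo), (21, 34, Delta), (21, 34, Omega), (37, 17, Argo), (37, 17, Omega), (4, 10, Argo), (4, 10, Lyra), (4, 14, Argo), (4, 14, Lyra), (4, 5, Argo), (4, 5, Lyra)}
Keep only column(s) aid (11 duplicate(s) eliminated): {12, 18, 21, 37, 4}
σ[aid < 18]: keep tuples satisfying aid < 18 → {12, 4}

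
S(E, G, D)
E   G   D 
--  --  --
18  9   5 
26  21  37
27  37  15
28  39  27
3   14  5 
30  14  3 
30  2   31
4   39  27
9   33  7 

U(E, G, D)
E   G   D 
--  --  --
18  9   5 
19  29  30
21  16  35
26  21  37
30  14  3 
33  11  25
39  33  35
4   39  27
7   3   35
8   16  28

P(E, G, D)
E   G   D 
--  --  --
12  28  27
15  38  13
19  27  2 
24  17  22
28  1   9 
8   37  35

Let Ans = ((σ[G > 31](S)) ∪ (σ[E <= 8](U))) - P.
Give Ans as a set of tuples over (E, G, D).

σ[G > 31]: keep tuples satisfying G > 31 → {(27, 37, 15), (28, 39, 27), (4, 39, 27), (9, 33, 7)}
σ[E <= 8]: keep tuples satisfying E <= 8 → {(4, 39, 27), (7, 3, 35), (8, 16, 28)}
Union: {(27, 37, 15), (28, 39, 27), (4, 39, 27), (9, 33, 7)} with {(4, 39, 27), (7, 3, 35), (8, 16, 28)} → {(27, 37, 15), (28, 39, 27), (4, 39, 27), (7, 3, 35), (8, 16, 28), (9, 33, 7)}
Difference: {(27, 37, 15), (28, 39, 27), (4, 39, 27), (7, 3, 35), (8, 16, 28), (9, 33, 7)} with {(12, 28, 27), (15, 38, 13), (19, 27, 2), (24, 17, 22), (28, 1, 9), (8, 37, 35)} → {(27, 37, 15), (28, 39, 27), (4, 39, 27), (7, 3, 35), (8, 16, 28), (9, 33, 7)}

{(27, 37, 15), (28, 39, 27), (4, 39, 27), (7, 3, 35), (8, 16, 28), (9, 33, 7)}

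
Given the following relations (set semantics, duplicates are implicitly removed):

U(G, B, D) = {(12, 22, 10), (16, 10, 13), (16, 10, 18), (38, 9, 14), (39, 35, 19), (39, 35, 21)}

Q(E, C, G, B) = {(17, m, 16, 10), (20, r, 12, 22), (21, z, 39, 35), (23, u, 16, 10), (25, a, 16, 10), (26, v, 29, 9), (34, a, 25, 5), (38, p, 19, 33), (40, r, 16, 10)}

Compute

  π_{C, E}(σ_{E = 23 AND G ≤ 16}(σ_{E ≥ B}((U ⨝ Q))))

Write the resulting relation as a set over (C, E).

{(u, 23)}

Joining U and Q on G, B yields {(12, 22, 10, 20, r), (16, 10, 13, 17, m), (16, 10, 13, 23, u), (16, 10, 13, 25, a), (16, 10, 13, 40, r), (16, 10, 18, 17, m), (16, 10, 18, 23, u), (16, 10, 18, 25, a), (16, 10, 18, 40, r), (39, 35, 19, 21, z), (39, 35, 21, 21, z)}.
Apply σ_{E ≥ B}; surviving tuples: {(16, 10, 13, 17, m), (16, 10, 13, 23, u), (16, 10, 13, 25, a), (16, 10, 13, 40, r), (16, 10, 18, 17, m), (16, 10, 18, 23, u), (16, 10, 18, 25, a), (16, 10, 18, 40, r)}
Apply σ_{E = 23 AND G ≤ 16}; surviving tuples: {(16, 10, 13, 23, u), (16, 10, 18, 23, u)}
Keep only column(s) C, E (1 duplicate(s) eliminated): {(u, 23)}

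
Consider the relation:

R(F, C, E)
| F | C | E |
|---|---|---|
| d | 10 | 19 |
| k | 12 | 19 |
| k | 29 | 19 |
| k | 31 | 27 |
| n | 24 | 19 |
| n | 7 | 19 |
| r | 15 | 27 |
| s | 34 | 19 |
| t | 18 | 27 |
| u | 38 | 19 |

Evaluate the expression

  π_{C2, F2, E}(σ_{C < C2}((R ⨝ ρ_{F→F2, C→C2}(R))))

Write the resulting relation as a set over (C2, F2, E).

{(10, d, 19), (12, k, 19), (18, t, 27), (24, n, 19), (29, k, 19), (31, k, 27), (34, s, 19), (38, u, 19)}

ρ[F→F2, C→C2]: schema becomes (F2, C2, E); tuples unchanged.
Joining R and ρ_{F→F2, C→C2}(R) on E yields {(d, 10, 19, d, 10), (d, 10, 19, k, 12), (d, 10, 19, k, 29), (d, 10, 19, n, 24), (d, 10, 19, n, 7), (d, 10, 19, s, 34), (d, 10, 19, u, 38), (k, 12, 19, d, 10), (k, 12, 19, k, 12), (k, 12, 19, k, 29), (k, 12, 19, n, 24), (k, 12, 19, n, 7), (k, 12, 19, s, 34), (k, 12, 19, u, 38), (k, 29, 19, d, 10), (k, 29, 19, k, 12), (k, 29, 19, k, 29), (k, 29, 19, n, 24), (k, 29, 19, n, 7), (k, 29, 19, s, 34), (k, 29, 19, u, 38), (k, 31, 27, k, 31), (k, 31, 27, r, 15), (k, 31, 27, t, 18), (n, 24, 19, d, 10), (n, 24, 19, k, 12), (n, 24, 19, k, 29), (n, 24, 19, n, 24), (n, 24, 19, n, 7), (n, 24, 19, s, 34), (n, 24, 19, u, 38), (n, 7, 19, d, 10), (n, 7, 19, k, 12), (n, 7, 19, k, 29), (n, 7, 19, n, 24), (n, 7, 19, n, 7), (n, 7, 19, s, 34), (n, 7, 19, u, 38), (r, 15, 27, k, 31), (r, 15, 27, r, 15), (r, 15, 27, t, 18), (s, 34, 19, d, 10), (s, 34, 19, k, 12), (s, 34, 19, k, 29), (s, 34, 19, n, 24), (s, 34, 19, n, 7), (s, 34, 19, s, 34), (s, 34, 19, u, 38), (t, 18, 27, k, 31), (t, 18, 27, r, 15), (t, 18, 27, t, 18), (u, 38, 19, d, 10), (u, 38, 19, k, 12), (u, 38, 19, k, 29), (u, 38, 19, n, 24), (u, 38, 19, n, 7), (u, 38, 19, s, 34), (u, 38, 19, u, 38)}.
Apply σ_{C < C2}; surviving tuples: {(d, 10, 19, k, 12), (d, 10, 19, k, 29), (d, 10, 19, n, 24), (d, 10, 19, s, 34), (d, 10, 19, u, 38), (k, 12, 19, k, 29), (k, 12, 19, n, 24), (k, 12, 19, s, 34), (k, 12, 19, u, 38), (k, 29, 19, s, 34), (k, 29, 19, u, 38), (n, 24, 19, k, 29), (n, 24, 19, s, 34), (n, 24, 19, u, 38), (n, 7, 19, d, 10), (n, 7, 19, k, 12), (n, 7, 19, k, 29), (n, 7, 19, n, 24), (n, 7, 19, s, 34), (n, 7, 19, u, 38), (r, 15, 27, k, 31), (r, 15, 27, t, 18), (s, 34, 19, u, 38), (t, 18, 27, k, 31)}
Projecting to C2, F2, E (16 duplicate(s) eliminated): {(10, d, 19), (12, k, 19), (18, t, 27), (24, n, 19), (29, k, 19), (31, k, 27), (34, s, 19), (38, u, 19)}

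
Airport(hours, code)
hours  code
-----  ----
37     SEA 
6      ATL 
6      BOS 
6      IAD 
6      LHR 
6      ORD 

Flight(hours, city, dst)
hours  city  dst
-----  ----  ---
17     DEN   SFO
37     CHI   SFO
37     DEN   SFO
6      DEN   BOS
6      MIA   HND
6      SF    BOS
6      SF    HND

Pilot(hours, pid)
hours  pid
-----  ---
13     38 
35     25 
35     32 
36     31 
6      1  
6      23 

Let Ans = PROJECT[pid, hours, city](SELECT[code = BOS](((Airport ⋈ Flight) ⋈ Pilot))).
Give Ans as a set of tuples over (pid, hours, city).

{(1, 6, DEN), (1, 6, MIA), (1, 6, SF), (23, 6, DEN), (23, 6, MIA), (23, 6, SF)}

Joining Airport and Flight on hours yields {(37, SEA, CHI, SFO), (37, SEA, DEN, SFO), (6, ATL, DEN, BOS), (6, ATL, MIA, HND), (6, ATL, SF, BOS), (6, ATL, SF, HND), (6, BOS, DEN, BOS), (6, BOS, MIA, HND), (6, BOS, SF, BOS), (6, BOS, SF, HND), (6, IAD, DEN, BOS), (6, IAD, MIA, HND), (6, IAD, SF, BOS), (6, IAD, SF, HND), (6, LHR, DEN, BOS), (6, LHR, MIA, HND), (6, LHR, SF, BOS), (6, LHR, SF, HND), (6, ORD, DEN, BOS), (6, ORD, MIA, HND), (6, ORD, SF, BOS), (6, ORD, SF, HND)}.
Joining (Airport ⋈ Flight) and Pilot on hours yields {(6, ATL, DEN, BOS, 1), (6, ATL, DEN, BOS, 23), (6, ATL, MIA, HND, 1), (6, ATL, MIA, HND, 23), (6, ATL, SF, BOS, 1), (6, ATL, SF, BOS, 23), (6, ATL, SF, HND, 1), (6, ATL, SF, HND, 23), (6, BOS, DEN, BOS, 1), (6, BOS, DEN, BOS, 23), (6, BOS, MIA, HND, 1), (6, BOS, MIA, HND, 23), (6, BOS, SF, BOS, 1), (6, BOS, SF, BOS, 23), (6, BOS, SF, HND, 1), (6, BOS, SF, HND, 23), (6, IAD, DEN, BOS, 1), (6, IAD, DEN, BOS, 23), (6, IAD, MIA, HND, 1), (6, IAD, MIA, HND, 23), (6, IAD, SF, BOS, 1), (6, IAD, SF, BOS, 23), (6, IAD, SF, HND, 1), (6, IAD, SF, HND, 23), (6, LHR, DEN, BOS, 1), (6, LHR, DEN, BOS, 23), (6, LHR, MIA, HND, 1), (6, LHR, MIA, HND, 23), (6, LHR, SF, BOS, 1), (6, LHR, SF, BOS, 23), (6, LHR, SF, HND, 1), (6, LHR, SF, HND, 23), (6, ORD, DEN, BOS, 1), (6, ORD, DEN, BOS, 23), (6, ORD, MIA, HND, 1), (6, ORD, MIA, HND, 23), (6, ORD, SF, BOS, 1), (6, ORD, SF, BOS, 23), (6, ORD, SF, HND, 1), (6, ORD, SF, HND, 23)}.
Selection code = BOS: {(6, BOS, DEN, BOS, 1), (6, BOS, DEN, BOS, 23), (6, BOS, MIA, HND, 1), (6, BOS, MIA, HND, 23), (6, BOS, SF, BOS, 1), (6, BOS, SF, BOS, 23), (6, BOS, SF, HND, 1), (6, BOS, SF, HND, 23)}
π[pid, hours, city]: project onto (pid, hours, city) (2 duplicate(s) eliminated) → {(1, 6, DEN), (1, 6, MIA), (1, 6, SF), (23, 6, DEN), (23, 6, MIA), (23, 6, SF)}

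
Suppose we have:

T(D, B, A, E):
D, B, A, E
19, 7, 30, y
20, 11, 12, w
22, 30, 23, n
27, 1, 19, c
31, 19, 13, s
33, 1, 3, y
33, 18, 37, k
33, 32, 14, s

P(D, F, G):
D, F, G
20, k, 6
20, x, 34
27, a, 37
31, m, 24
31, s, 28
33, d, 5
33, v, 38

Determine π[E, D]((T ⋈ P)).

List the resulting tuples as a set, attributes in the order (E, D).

Joining T and P on D yields {(20, 11, 12, w, k, 6), (20, 11, 12, w, x, 34), (27, 1, 19, c, a, 37), (31, 19, 13, s, m, 24), (31, 19, 13, s, s, 28), (33, 1, 3, y, d, 5), (33, 1, 3, y, v, 38), (33, 18, 37, k, d, 5), (33, 18, 37, k, v, 38), (33, 32, 14, s, d, 5), (33, 32, 14, s, v, 38)}.
Projecting to E, D (5 duplicate(s) eliminated): {(c, 27), (k, 33), (s, 31), (s, 33), (w, 20), (y, 33)}

{(c, 27), (k, 33), (s, 31), (s, 33), (w, 20), (y, 33)}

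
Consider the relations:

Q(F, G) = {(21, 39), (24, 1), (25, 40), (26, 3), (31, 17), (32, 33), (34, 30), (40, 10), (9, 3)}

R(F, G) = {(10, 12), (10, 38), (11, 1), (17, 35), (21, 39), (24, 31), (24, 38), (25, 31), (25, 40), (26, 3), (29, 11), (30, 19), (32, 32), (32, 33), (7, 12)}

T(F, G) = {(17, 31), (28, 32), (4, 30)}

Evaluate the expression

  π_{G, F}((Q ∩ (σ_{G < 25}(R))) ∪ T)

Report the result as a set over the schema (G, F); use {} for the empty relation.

{(3, 26), (30, 4), (31, 17), (32, 28)}

Apply σ_{G < 25}; surviving tuples: {(10, 12), (11, 1), (26, 3), (29, 11), (30, 19), (7, 12)}
Intersection: {(21, 39), (24, 1), (25, 40), (26, 3), (31, 17), (32, 33), (34, 30), (40, 10), (9, 3)} with {(10, 12), (11, 1), (26, 3), (29, 11), (30, 19), (7, 12)} → {(26, 3)}
Union: {(26, 3)} with {(17, 31), (28, 32), (4, 30)} → {(17, 31), (26, 3), (28, 32), (4, 30)}
Keep only column(s) G, F: {(3, 26), (30, 4), (31, 17), (32, 28)}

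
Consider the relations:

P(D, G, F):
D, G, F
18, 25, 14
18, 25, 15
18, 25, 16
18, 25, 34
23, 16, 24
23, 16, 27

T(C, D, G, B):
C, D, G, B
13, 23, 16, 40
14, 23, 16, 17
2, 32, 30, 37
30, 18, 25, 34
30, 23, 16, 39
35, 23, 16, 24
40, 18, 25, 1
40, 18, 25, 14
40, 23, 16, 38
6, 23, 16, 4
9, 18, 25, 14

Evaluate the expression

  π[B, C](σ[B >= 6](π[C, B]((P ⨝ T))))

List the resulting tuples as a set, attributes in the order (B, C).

{(14, 40), (14, 9), (17, 14), (24, 35), (34, 30), (38, 40), (39, 30), (40, 13)}

P ⋈ T (natural join on D, G): {(18, 25, 14, 30, 34), (18, 25, 14, 40, 1), (18, 25, 14, 40, 14), (18, 25, 14, 9, 14), (18, 25, 15, 30, 34), (18, 25, 15, 40, 1), (18, 25, 15, 40, 14), (18, 25, 15, 9, 14), (18, 25, 16, 30, 34), (18, 25, 16, 40, 1), (18, 25, 16, 40, 14), (18, 25, 16, 9, 14), (18, 25, 34, 30, 34), (18, 25, 34, 40, 1), (18, 25, 34, 40, 14), (18, 25, 34, 9, 14), (23, 16, 24, 13, 40), (23, 16, 24, 14, 17), (23, 16, 24, 30, 39), (23, 16, 24, 35, 24), (23, 16, 24, 40, 38), (23, 16, 24, 6, 4), (23, 16, 27, 13, 40), (23, 16, 27, 14, 17), (23, 16, 27, 30, 39), (23, 16, 27, 35, 24), (23, 16, 27, 40, 38), (23, 16, 27, 6, 4)}
π[C, B]: project onto (C, B) (18 duplicate(s) eliminated) → {(13, 40), (14, 17), (30, 34), (30, 39), (35, 24), (40, 1), (40, 14), (40, 38), (6, 4), (9, 14)}
σ[B >= 6]: keep tuples satisfying B >= 6 → {(13, 40), (14, 17), (30, 34), (30, 39), (35, 24), (40, 14), (40, 38), (9, 14)}
π[B, C]: project onto (B, C) → {(14, 40), (14, 9), (17, 14), (24, 35), (34, 30), (38, 40), (39, 30), (40, 13)}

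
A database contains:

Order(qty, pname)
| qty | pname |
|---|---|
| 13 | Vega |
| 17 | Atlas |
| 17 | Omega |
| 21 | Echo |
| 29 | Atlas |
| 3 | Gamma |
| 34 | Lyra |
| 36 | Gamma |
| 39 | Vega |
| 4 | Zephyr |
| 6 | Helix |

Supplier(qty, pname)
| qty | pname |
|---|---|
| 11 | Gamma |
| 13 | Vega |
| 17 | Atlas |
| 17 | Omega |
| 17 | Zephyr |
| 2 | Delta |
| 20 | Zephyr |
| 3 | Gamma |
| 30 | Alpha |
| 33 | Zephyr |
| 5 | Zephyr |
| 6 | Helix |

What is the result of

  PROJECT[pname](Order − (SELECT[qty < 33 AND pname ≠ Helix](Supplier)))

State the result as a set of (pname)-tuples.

Apply σ_{qty < 33 AND pname ≠ Helix}; surviving tuples: {(11, Gamma), (13, Vega), (17, Atlas), (17, Omega), (17, Zephyr), (2, Delta), (20, Zephyr), (3, Gamma), (30, Alpha), (5, Zephyr)}
Set difference of the two operands is {(21, Echo), (29, Atlas), (34, Lyra), (36, Gamma), (39, Vega), (4, Zephyr), (6, Helix)}.
π[pname]: project onto (pname) → {Atlas, Echo, Gamma, Helix, Lyra, Vega, Zephyr}

{Atlas, Echo, Gamma, Helix, Lyra, Vega, Zephyr}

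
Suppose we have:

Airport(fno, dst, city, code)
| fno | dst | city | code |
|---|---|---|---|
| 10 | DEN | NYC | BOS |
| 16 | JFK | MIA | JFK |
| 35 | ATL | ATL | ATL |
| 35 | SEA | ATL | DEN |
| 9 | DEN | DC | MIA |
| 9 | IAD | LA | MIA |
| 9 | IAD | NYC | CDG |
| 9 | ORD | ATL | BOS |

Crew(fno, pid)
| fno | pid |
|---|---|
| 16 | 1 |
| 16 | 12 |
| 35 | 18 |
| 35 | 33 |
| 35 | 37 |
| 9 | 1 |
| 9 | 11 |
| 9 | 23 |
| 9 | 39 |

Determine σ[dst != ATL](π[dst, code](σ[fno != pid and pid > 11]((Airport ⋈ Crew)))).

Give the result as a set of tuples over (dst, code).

{(DEN, MIA), (IAD, CDG), (IAD, MIA), (JFK, JFK), (ORD, BOS), (SEA, DEN)}

Airport ⋈ Crew (natural join on fno): {(16, JFK, MIA, JFK, 1), (16, JFK, MIA, JFK, 12), (35, ATL, ATL, ATL, 18), (35, ATL, ATL, ATL, 33), (35, ATL, ATL, ATL, 37), (35, SEA, ATL, DEN, 18), (35, SEA, ATL, DEN, 33), (35, SEA, ATL, DEN, 37), (9, DEN, DC, MIA, 1), (9, DEN, DC, MIA, 11), (9, DEN, DC, MIA, 23), (9, DEN, DC, MIA, 39), (9, IAD, LA, MIA, 1), (9, IAD, LA, MIA, 11), (9, IAD, LA, MIA, 23), (9, IAD, LA, MIA, 39), (9, IAD, NYC, CDG, 1), (9, IAD, NYC, CDG, 11), (9, IAD, NYC, CDG, 23), (9, IAD, NYC, CDG, 39), (9, ORD, ATL, BOS, 1), (9, ORD, ATL, BOS, 11), (9, ORD, ATL, BOS, 23), (9, ORD, ATL, BOS, 39)}
Selection fno != pid and pid > 11: {(16, JFK, MIA, JFK, 12), (35, ATL, ATL, ATL, 18), (35, ATL, ATL, ATL, 33), (35, ATL, ATL, ATL, 37), (35, SEA, ATL, DEN, 18), (35, SEA, ATL, DEN, 33), (35, SEA, ATL, DEN, 37), (9, DEN, DC, MIA, 23), (9, DEN, DC, MIA, 39), (9, IAD, LA, MIA, 23), (9, IAD, LA, MIA, 39), (9, IAD, NYC, CDG, 23), (9, IAD, NYC, CDG, 39), (9, ORD, ATL, BOS, 23), (9, ORD, ATL, BOS, 39)}
π_{dst, code} gives {(ATL, ATL), (DEN, MIA), (IAD, CDG), (IAD, MIA), (JFK, JFK), (ORD, BOS), (SEA, DEN)} (8 duplicate(s) eliminated).
Selection dst != ATL: {(DEN, MIA), (IAD, CDG), (IAD, MIA), (JFK, JFK), (ORD, BOS), (SEA, DEN)}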